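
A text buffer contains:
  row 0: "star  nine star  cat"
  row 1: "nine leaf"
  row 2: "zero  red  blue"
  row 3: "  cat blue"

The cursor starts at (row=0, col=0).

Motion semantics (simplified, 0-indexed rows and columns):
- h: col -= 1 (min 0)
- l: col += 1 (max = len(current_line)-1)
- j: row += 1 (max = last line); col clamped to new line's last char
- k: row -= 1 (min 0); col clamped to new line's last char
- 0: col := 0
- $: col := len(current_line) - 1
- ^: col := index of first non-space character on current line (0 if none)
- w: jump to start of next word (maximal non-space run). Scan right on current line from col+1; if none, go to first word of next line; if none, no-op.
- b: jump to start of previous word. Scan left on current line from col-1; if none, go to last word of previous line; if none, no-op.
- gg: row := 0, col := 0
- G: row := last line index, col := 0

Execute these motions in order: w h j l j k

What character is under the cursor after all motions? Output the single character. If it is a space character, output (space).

Answer: e

Derivation:
After 1 (w): row=0 col=6 char='n'
After 2 (h): row=0 col=5 char='_'
After 3 (j): row=1 col=5 char='l'
After 4 (l): row=1 col=6 char='e'
After 5 (j): row=2 col=6 char='r'
After 6 (k): row=1 col=6 char='e'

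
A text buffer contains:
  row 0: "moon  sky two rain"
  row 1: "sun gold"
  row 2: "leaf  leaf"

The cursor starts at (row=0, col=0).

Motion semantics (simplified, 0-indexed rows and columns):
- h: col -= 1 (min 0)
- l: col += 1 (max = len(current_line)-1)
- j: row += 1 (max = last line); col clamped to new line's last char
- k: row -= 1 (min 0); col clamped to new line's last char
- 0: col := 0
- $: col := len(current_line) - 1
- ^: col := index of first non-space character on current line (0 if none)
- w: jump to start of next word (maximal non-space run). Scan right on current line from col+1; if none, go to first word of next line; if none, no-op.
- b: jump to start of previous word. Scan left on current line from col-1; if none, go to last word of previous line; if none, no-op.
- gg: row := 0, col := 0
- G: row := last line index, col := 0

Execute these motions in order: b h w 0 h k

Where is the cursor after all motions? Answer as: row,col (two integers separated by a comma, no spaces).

After 1 (b): row=0 col=0 char='m'
After 2 (h): row=0 col=0 char='m'
After 3 (w): row=0 col=6 char='s'
After 4 (0): row=0 col=0 char='m'
After 5 (h): row=0 col=0 char='m'
After 6 (k): row=0 col=0 char='m'

Answer: 0,0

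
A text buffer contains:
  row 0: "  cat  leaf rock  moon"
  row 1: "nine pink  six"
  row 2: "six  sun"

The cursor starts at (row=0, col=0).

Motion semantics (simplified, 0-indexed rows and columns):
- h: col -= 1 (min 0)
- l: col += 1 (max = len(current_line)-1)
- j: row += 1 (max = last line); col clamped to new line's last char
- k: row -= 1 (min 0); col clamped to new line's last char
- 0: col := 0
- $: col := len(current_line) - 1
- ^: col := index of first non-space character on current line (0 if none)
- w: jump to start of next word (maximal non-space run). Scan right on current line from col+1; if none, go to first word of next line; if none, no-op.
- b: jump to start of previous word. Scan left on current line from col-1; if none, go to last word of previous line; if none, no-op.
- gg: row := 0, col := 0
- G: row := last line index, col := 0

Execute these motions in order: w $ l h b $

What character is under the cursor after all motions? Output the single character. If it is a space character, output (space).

After 1 (w): row=0 col=2 char='c'
After 2 ($): row=0 col=21 char='n'
After 3 (l): row=0 col=21 char='n'
After 4 (h): row=0 col=20 char='o'
After 5 (b): row=0 col=18 char='m'
After 6 ($): row=0 col=21 char='n'

Answer: n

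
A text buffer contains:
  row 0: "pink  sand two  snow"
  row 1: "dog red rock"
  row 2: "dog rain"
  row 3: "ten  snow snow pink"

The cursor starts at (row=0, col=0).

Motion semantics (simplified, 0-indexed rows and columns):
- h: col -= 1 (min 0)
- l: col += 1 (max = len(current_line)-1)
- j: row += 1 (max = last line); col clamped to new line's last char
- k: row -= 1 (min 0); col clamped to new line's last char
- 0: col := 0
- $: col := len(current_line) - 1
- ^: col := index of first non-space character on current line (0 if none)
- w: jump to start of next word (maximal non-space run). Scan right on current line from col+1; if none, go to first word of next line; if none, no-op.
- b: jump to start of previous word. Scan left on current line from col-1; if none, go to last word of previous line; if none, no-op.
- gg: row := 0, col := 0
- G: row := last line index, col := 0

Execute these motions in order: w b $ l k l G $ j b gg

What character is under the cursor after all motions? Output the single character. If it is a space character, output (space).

After 1 (w): row=0 col=6 char='s'
After 2 (b): row=0 col=0 char='p'
After 3 ($): row=0 col=19 char='w'
After 4 (l): row=0 col=19 char='w'
After 5 (k): row=0 col=19 char='w'
After 6 (l): row=0 col=19 char='w'
After 7 (G): row=3 col=0 char='t'
After 8 ($): row=3 col=18 char='k'
After 9 (j): row=3 col=18 char='k'
After 10 (b): row=3 col=15 char='p'
After 11 (gg): row=0 col=0 char='p'

Answer: p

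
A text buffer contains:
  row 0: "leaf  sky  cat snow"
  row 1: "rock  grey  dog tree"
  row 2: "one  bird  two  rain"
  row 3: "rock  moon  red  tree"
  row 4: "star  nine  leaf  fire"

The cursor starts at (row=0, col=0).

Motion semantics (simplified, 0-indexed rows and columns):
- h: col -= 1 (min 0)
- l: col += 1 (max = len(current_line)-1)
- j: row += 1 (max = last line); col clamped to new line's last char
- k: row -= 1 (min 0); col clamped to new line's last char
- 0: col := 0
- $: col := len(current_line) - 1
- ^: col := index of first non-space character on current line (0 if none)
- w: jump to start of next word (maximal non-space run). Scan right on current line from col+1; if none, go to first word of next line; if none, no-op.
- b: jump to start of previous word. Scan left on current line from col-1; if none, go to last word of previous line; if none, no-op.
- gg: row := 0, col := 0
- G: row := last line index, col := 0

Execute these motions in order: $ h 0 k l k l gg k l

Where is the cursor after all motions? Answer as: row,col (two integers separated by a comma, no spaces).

After 1 ($): row=0 col=18 char='w'
After 2 (h): row=0 col=17 char='o'
After 3 (0): row=0 col=0 char='l'
After 4 (k): row=0 col=0 char='l'
After 5 (l): row=0 col=1 char='e'
After 6 (k): row=0 col=1 char='e'
After 7 (l): row=0 col=2 char='a'
After 8 (gg): row=0 col=0 char='l'
After 9 (k): row=0 col=0 char='l'
After 10 (l): row=0 col=1 char='e'

Answer: 0,1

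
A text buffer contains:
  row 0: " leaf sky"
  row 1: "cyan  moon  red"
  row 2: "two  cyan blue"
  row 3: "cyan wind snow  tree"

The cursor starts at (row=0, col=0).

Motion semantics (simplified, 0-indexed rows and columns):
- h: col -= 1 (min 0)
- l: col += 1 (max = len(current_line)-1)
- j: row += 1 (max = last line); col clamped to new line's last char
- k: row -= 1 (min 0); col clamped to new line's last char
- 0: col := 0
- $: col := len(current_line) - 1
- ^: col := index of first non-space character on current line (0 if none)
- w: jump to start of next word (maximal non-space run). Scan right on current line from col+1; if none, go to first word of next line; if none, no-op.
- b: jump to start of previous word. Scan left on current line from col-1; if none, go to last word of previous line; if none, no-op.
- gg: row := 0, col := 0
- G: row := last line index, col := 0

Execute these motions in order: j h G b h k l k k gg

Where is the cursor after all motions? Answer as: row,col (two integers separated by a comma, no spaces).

After 1 (j): row=1 col=0 char='c'
After 2 (h): row=1 col=0 char='c'
After 3 (G): row=3 col=0 char='c'
After 4 (b): row=2 col=10 char='b'
After 5 (h): row=2 col=9 char='_'
After 6 (k): row=1 col=9 char='n'
After 7 (l): row=1 col=10 char='_'
After 8 (k): row=0 col=8 char='y'
After 9 (k): row=0 col=8 char='y'
After 10 (gg): row=0 col=0 char='_'

Answer: 0,0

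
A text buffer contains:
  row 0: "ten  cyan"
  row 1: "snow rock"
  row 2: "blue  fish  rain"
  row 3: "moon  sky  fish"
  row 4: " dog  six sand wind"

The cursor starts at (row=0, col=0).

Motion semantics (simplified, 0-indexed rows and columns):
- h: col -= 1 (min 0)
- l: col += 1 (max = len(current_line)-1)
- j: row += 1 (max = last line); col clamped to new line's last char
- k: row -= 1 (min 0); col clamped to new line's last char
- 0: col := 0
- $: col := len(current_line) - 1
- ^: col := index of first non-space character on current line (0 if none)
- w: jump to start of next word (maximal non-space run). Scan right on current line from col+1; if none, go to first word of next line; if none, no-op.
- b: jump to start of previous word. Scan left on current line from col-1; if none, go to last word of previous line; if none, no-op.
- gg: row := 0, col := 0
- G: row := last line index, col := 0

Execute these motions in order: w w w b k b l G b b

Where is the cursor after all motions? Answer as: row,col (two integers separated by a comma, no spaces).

After 1 (w): row=0 col=5 char='c'
After 2 (w): row=1 col=0 char='s'
After 3 (w): row=1 col=5 char='r'
After 4 (b): row=1 col=0 char='s'
After 5 (k): row=0 col=0 char='t'
After 6 (b): row=0 col=0 char='t'
After 7 (l): row=0 col=1 char='e'
After 8 (G): row=4 col=0 char='_'
After 9 (b): row=3 col=11 char='f'
After 10 (b): row=3 col=6 char='s'

Answer: 3,6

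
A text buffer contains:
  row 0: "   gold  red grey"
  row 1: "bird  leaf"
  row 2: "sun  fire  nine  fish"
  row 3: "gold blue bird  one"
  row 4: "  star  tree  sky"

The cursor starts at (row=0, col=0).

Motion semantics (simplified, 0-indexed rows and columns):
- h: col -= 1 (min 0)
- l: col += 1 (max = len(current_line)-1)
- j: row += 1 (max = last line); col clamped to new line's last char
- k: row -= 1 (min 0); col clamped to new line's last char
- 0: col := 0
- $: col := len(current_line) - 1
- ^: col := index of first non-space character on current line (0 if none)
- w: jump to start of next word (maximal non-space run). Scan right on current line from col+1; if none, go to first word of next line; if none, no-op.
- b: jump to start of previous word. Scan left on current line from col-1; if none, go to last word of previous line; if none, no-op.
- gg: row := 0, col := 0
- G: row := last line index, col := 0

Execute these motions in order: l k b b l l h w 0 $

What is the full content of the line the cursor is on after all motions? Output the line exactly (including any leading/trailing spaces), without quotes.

Answer:    gold  red grey

Derivation:
After 1 (l): row=0 col=1 char='_'
After 2 (k): row=0 col=1 char='_'
After 3 (b): row=0 col=1 char='_'
After 4 (b): row=0 col=1 char='_'
After 5 (l): row=0 col=2 char='_'
After 6 (l): row=0 col=3 char='g'
After 7 (h): row=0 col=2 char='_'
After 8 (w): row=0 col=3 char='g'
After 9 (0): row=0 col=0 char='_'
After 10 ($): row=0 col=16 char='y'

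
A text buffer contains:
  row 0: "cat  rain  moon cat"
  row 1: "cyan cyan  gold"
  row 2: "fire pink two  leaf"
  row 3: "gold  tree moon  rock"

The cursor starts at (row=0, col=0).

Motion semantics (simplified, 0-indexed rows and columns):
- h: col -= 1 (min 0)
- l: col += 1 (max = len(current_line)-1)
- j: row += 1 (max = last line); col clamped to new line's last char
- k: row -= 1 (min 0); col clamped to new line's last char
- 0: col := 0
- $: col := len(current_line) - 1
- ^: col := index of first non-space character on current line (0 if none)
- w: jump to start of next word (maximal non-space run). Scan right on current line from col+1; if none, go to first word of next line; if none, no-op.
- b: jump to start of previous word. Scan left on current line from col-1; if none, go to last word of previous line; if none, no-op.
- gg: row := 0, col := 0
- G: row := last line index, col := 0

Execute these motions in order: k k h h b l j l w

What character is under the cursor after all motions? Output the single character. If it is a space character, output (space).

After 1 (k): row=0 col=0 char='c'
After 2 (k): row=0 col=0 char='c'
After 3 (h): row=0 col=0 char='c'
After 4 (h): row=0 col=0 char='c'
After 5 (b): row=0 col=0 char='c'
After 6 (l): row=0 col=1 char='a'
After 7 (j): row=1 col=1 char='y'
After 8 (l): row=1 col=2 char='a'
After 9 (w): row=1 col=5 char='c'

Answer: c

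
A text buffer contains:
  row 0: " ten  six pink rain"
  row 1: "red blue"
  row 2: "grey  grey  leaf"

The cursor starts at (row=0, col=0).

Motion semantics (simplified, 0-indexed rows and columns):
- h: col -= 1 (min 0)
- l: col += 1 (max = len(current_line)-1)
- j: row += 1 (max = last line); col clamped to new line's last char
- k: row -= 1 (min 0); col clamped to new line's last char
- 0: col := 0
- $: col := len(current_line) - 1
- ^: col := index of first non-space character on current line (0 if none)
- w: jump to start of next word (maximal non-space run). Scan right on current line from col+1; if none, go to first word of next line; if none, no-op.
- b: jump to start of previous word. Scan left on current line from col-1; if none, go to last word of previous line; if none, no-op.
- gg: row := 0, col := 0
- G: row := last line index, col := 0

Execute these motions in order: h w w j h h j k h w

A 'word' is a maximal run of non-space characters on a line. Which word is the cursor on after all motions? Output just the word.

After 1 (h): row=0 col=0 char='_'
After 2 (w): row=0 col=1 char='t'
After 3 (w): row=0 col=6 char='s'
After 4 (j): row=1 col=6 char='u'
After 5 (h): row=1 col=5 char='l'
After 6 (h): row=1 col=4 char='b'
After 7 (j): row=2 col=4 char='_'
After 8 (k): row=1 col=4 char='b'
After 9 (h): row=1 col=3 char='_'
After 10 (w): row=1 col=4 char='b'

Answer: blue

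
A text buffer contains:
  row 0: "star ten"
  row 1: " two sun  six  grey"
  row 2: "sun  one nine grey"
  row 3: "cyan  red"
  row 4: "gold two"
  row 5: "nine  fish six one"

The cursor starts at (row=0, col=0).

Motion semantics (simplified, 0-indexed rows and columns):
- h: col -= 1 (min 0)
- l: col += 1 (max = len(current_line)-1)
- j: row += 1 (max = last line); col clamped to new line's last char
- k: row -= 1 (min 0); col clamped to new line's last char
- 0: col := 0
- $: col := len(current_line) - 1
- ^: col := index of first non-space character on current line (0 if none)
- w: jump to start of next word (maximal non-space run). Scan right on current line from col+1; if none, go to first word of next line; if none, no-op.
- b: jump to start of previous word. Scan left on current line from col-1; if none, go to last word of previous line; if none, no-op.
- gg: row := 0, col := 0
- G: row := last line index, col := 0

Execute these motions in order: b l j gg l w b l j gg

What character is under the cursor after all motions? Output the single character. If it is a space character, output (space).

After 1 (b): row=0 col=0 char='s'
After 2 (l): row=0 col=1 char='t'
After 3 (j): row=1 col=1 char='t'
After 4 (gg): row=0 col=0 char='s'
After 5 (l): row=0 col=1 char='t'
After 6 (w): row=0 col=5 char='t'
After 7 (b): row=0 col=0 char='s'
After 8 (l): row=0 col=1 char='t'
After 9 (j): row=1 col=1 char='t'
After 10 (gg): row=0 col=0 char='s'

Answer: s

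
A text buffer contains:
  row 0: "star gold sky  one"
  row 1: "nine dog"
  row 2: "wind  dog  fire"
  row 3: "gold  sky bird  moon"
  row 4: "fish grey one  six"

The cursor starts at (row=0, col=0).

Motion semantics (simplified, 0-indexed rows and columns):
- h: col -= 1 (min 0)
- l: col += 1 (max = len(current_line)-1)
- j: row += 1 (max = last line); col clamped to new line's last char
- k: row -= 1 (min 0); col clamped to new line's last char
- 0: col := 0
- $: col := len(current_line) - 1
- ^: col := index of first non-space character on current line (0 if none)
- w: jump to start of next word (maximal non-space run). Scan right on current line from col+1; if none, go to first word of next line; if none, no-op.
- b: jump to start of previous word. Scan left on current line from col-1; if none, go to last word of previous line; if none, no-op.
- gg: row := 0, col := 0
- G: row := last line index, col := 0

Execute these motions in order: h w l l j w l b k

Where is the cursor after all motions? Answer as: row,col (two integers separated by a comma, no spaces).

After 1 (h): row=0 col=0 char='s'
After 2 (w): row=0 col=5 char='g'
After 3 (l): row=0 col=6 char='o'
After 4 (l): row=0 col=7 char='l'
After 5 (j): row=1 col=7 char='g'
After 6 (w): row=2 col=0 char='w'
After 7 (l): row=2 col=1 char='i'
After 8 (b): row=2 col=0 char='w'
After 9 (k): row=1 col=0 char='n'

Answer: 1,0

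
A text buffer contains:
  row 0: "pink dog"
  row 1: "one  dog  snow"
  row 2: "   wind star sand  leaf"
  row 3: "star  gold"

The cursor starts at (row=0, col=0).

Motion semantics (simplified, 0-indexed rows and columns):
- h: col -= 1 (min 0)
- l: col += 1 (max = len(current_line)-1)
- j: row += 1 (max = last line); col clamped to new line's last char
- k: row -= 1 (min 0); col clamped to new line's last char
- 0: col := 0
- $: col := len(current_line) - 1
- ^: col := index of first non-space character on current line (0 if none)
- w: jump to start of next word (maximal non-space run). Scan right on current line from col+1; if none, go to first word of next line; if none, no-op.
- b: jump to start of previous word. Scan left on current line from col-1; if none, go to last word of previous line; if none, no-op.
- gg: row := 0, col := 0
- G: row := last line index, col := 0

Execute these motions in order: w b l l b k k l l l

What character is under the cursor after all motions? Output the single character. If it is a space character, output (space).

After 1 (w): row=0 col=5 char='d'
After 2 (b): row=0 col=0 char='p'
After 3 (l): row=0 col=1 char='i'
After 4 (l): row=0 col=2 char='n'
After 5 (b): row=0 col=0 char='p'
After 6 (k): row=0 col=0 char='p'
After 7 (k): row=0 col=0 char='p'
After 8 (l): row=0 col=1 char='i'
After 9 (l): row=0 col=2 char='n'
After 10 (l): row=0 col=3 char='k'

Answer: k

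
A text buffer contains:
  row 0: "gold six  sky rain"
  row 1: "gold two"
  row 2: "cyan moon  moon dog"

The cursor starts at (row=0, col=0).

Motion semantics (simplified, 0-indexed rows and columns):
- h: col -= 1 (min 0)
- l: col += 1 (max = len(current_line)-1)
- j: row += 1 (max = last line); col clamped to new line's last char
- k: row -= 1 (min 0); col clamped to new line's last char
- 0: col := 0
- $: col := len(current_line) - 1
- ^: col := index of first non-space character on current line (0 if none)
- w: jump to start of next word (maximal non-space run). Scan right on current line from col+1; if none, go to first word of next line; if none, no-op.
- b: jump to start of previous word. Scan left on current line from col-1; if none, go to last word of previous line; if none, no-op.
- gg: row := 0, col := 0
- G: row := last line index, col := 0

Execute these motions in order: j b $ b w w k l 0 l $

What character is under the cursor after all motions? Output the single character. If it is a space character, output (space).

Answer: n

Derivation:
After 1 (j): row=1 col=0 char='g'
After 2 (b): row=0 col=14 char='r'
After 3 ($): row=0 col=17 char='n'
After 4 (b): row=0 col=14 char='r'
After 5 (w): row=1 col=0 char='g'
After 6 (w): row=1 col=5 char='t'
After 7 (k): row=0 col=5 char='s'
After 8 (l): row=0 col=6 char='i'
After 9 (0): row=0 col=0 char='g'
After 10 (l): row=0 col=1 char='o'
After 11 ($): row=0 col=17 char='n'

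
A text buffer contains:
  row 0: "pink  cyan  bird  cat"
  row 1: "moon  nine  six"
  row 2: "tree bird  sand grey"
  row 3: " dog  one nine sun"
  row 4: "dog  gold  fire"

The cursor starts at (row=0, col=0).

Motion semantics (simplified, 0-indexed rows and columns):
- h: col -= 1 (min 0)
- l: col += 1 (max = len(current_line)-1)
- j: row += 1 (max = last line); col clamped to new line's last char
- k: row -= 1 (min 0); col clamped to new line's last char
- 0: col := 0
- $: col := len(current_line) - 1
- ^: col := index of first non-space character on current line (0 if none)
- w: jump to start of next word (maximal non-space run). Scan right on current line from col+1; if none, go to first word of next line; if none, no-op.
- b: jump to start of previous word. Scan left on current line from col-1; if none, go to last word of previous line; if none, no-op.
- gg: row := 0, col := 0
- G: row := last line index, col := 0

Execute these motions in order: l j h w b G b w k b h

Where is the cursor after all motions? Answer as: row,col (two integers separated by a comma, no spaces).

Answer: 2,15

Derivation:
After 1 (l): row=0 col=1 char='i'
After 2 (j): row=1 col=1 char='o'
After 3 (h): row=1 col=0 char='m'
After 4 (w): row=1 col=6 char='n'
After 5 (b): row=1 col=0 char='m'
After 6 (G): row=4 col=0 char='d'
After 7 (b): row=3 col=15 char='s'
After 8 (w): row=4 col=0 char='d'
After 9 (k): row=3 col=0 char='_'
After 10 (b): row=2 col=16 char='g'
After 11 (h): row=2 col=15 char='_'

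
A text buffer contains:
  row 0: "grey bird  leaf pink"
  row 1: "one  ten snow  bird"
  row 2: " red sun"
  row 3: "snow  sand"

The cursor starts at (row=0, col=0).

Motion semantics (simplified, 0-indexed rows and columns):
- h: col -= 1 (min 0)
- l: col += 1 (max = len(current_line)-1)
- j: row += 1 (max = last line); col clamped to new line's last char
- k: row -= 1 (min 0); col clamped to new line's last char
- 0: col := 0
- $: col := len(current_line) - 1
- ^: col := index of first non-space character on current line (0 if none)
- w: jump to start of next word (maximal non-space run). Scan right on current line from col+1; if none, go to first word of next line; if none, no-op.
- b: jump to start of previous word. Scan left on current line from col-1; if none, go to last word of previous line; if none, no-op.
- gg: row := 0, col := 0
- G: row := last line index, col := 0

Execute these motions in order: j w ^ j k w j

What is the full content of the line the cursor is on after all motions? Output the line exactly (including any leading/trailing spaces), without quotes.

After 1 (j): row=1 col=0 char='o'
After 2 (w): row=1 col=5 char='t'
After 3 (^): row=1 col=0 char='o'
After 4 (j): row=2 col=0 char='_'
After 5 (k): row=1 col=0 char='o'
After 6 (w): row=1 col=5 char='t'
After 7 (j): row=2 col=5 char='s'

Answer:  red sun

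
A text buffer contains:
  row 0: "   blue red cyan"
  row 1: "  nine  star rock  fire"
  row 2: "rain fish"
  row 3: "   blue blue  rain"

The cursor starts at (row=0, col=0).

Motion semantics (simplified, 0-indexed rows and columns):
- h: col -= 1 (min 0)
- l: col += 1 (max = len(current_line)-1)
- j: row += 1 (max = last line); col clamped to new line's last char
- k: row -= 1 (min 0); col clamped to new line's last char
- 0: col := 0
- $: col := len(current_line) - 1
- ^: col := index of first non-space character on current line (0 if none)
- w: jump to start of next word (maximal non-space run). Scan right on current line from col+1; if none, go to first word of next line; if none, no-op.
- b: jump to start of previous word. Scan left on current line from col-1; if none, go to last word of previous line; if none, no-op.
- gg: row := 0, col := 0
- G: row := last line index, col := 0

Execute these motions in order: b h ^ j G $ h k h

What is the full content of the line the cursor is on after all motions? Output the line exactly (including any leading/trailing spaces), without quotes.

After 1 (b): row=0 col=0 char='_'
After 2 (h): row=0 col=0 char='_'
After 3 (^): row=0 col=3 char='b'
After 4 (j): row=1 col=3 char='i'
After 5 (G): row=3 col=0 char='_'
After 6 ($): row=3 col=17 char='n'
After 7 (h): row=3 col=16 char='i'
After 8 (k): row=2 col=8 char='h'
After 9 (h): row=2 col=7 char='s'

Answer: rain fish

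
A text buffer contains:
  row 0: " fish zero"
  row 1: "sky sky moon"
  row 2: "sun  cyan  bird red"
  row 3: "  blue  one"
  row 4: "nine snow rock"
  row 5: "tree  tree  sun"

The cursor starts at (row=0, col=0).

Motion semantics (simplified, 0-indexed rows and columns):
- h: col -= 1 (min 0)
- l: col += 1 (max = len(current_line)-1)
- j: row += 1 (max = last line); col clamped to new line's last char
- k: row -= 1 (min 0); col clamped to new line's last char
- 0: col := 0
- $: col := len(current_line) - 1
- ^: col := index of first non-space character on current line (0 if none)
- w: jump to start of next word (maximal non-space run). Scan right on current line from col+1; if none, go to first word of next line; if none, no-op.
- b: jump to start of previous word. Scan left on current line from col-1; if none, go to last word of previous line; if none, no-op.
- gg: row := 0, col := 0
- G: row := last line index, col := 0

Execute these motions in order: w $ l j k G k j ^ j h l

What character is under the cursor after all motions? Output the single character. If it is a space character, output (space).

After 1 (w): row=0 col=1 char='f'
After 2 ($): row=0 col=9 char='o'
After 3 (l): row=0 col=9 char='o'
After 4 (j): row=1 col=9 char='o'
After 5 (k): row=0 col=9 char='o'
After 6 (G): row=5 col=0 char='t'
After 7 (k): row=4 col=0 char='n'
After 8 (j): row=5 col=0 char='t'
After 9 (^): row=5 col=0 char='t'
After 10 (j): row=5 col=0 char='t'
After 11 (h): row=5 col=0 char='t'
After 12 (l): row=5 col=1 char='r'

Answer: r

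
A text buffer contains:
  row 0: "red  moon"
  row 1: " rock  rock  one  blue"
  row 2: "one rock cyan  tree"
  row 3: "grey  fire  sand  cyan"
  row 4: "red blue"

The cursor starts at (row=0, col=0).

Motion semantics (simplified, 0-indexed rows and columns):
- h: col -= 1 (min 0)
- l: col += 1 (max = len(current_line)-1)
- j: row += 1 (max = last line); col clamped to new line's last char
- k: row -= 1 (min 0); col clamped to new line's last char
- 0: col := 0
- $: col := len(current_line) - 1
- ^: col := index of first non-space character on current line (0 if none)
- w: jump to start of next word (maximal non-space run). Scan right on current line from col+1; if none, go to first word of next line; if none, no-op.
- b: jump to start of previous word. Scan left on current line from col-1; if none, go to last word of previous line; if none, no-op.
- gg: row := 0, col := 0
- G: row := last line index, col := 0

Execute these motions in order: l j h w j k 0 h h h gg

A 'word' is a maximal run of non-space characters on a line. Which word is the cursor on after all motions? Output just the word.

Answer: red

Derivation:
After 1 (l): row=0 col=1 char='e'
After 2 (j): row=1 col=1 char='r'
After 3 (h): row=1 col=0 char='_'
After 4 (w): row=1 col=1 char='r'
After 5 (j): row=2 col=1 char='n'
After 6 (k): row=1 col=1 char='r'
After 7 (0): row=1 col=0 char='_'
After 8 (h): row=1 col=0 char='_'
After 9 (h): row=1 col=0 char='_'
After 10 (h): row=1 col=0 char='_'
After 11 (gg): row=0 col=0 char='r'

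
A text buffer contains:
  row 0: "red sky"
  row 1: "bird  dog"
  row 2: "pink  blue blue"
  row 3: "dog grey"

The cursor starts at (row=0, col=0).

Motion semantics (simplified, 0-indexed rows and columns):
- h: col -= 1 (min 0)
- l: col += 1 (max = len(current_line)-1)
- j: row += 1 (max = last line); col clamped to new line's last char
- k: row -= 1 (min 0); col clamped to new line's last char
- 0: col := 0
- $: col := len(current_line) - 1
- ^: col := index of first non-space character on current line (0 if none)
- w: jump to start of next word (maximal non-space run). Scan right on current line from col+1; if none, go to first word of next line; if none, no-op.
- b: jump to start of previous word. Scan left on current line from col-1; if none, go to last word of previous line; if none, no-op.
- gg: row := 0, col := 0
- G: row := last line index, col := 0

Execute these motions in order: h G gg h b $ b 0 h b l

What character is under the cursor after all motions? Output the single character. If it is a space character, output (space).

Answer: e

Derivation:
After 1 (h): row=0 col=0 char='r'
After 2 (G): row=3 col=0 char='d'
After 3 (gg): row=0 col=0 char='r'
After 4 (h): row=0 col=0 char='r'
After 5 (b): row=0 col=0 char='r'
After 6 ($): row=0 col=6 char='y'
After 7 (b): row=0 col=4 char='s'
After 8 (0): row=0 col=0 char='r'
After 9 (h): row=0 col=0 char='r'
After 10 (b): row=0 col=0 char='r'
After 11 (l): row=0 col=1 char='e'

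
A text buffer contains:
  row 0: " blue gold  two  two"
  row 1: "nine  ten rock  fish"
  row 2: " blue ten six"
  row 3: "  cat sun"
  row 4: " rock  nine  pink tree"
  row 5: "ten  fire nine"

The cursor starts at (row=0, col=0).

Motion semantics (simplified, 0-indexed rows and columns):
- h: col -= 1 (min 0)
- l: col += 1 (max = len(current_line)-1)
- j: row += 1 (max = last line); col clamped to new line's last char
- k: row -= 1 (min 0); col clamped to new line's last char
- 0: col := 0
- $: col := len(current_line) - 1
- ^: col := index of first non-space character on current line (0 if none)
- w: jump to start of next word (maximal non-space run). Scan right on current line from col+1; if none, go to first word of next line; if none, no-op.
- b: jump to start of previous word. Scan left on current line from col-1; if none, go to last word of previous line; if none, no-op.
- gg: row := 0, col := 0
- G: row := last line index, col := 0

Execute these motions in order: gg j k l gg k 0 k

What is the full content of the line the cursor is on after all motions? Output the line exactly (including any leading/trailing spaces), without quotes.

Answer:  blue gold  two  two

Derivation:
After 1 (gg): row=0 col=0 char='_'
After 2 (j): row=1 col=0 char='n'
After 3 (k): row=0 col=0 char='_'
After 4 (l): row=0 col=1 char='b'
After 5 (gg): row=0 col=0 char='_'
After 6 (k): row=0 col=0 char='_'
After 7 (0): row=0 col=0 char='_'
After 8 (k): row=0 col=0 char='_'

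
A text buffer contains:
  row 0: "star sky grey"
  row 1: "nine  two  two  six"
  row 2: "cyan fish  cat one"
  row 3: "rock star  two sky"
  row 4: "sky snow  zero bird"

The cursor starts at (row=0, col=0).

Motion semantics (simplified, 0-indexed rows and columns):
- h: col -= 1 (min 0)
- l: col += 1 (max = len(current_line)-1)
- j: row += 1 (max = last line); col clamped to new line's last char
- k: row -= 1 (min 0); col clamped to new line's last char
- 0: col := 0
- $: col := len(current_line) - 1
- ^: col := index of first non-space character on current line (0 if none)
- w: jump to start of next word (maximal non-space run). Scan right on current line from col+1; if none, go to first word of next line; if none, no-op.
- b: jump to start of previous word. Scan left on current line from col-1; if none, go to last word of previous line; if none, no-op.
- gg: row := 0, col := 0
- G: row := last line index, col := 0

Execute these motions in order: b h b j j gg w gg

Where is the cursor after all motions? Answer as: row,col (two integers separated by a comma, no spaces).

Answer: 0,0

Derivation:
After 1 (b): row=0 col=0 char='s'
After 2 (h): row=0 col=0 char='s'
After 3 (b): row=0 col=0 char='s'
After 4 (j): row=1 col=0 char='n'
After 5 (j): row=2 col=0 char='c'
After 6 (gg): row=0 col=0 char='s'
After 7 (w): row=0 col=5 char='s'
After 8 (gg): row=0 col=0 char='s'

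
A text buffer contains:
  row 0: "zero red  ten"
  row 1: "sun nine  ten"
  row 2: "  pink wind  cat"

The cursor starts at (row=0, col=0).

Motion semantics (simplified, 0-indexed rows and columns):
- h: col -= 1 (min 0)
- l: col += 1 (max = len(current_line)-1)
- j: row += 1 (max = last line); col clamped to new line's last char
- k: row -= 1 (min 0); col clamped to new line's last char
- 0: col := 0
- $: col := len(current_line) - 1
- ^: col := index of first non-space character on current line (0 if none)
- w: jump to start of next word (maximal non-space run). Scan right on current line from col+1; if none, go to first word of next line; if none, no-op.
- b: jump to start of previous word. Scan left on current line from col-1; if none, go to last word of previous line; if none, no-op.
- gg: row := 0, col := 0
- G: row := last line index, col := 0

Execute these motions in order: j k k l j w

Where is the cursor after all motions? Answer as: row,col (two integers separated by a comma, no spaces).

Answer: 1,4

Derivation:
After 1 (j): row=1 col=0 char='s'
After 2 (k): row=0 col=0 char='z'
After 3 (k): row=0 col=0 char='z'
After 4 (l): row=0 col=1 char='e'
After 5 (j): row=1 col=1 char='u'
After 6 (w): row=1 col=4 char='n'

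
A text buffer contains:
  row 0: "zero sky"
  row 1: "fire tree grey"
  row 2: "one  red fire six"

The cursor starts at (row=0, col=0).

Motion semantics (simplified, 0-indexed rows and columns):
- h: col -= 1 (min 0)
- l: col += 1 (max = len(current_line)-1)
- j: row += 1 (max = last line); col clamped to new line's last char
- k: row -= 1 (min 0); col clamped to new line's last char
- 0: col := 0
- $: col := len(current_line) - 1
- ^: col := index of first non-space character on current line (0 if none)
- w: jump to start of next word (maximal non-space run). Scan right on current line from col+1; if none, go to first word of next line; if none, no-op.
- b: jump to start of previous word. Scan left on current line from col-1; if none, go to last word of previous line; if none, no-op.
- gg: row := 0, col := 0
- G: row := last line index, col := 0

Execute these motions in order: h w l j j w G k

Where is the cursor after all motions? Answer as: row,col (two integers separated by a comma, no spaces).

Answer: 1,0

Derivation:
After 1 (h): row=0 col=0 char='z'
After 2 (w): row=0 col=5 char='s'
After 3 (l): row=0 col=6 char='k'
After 4 (j): row=1 col=6 char='r'
After 5 (j): row=2 col=6 char='e'
After 6 (w): row=2 col=9 char='f'
After 7 (G): row=2 col=0 char='o'
After 8 (k): row=1 col=0 char='f'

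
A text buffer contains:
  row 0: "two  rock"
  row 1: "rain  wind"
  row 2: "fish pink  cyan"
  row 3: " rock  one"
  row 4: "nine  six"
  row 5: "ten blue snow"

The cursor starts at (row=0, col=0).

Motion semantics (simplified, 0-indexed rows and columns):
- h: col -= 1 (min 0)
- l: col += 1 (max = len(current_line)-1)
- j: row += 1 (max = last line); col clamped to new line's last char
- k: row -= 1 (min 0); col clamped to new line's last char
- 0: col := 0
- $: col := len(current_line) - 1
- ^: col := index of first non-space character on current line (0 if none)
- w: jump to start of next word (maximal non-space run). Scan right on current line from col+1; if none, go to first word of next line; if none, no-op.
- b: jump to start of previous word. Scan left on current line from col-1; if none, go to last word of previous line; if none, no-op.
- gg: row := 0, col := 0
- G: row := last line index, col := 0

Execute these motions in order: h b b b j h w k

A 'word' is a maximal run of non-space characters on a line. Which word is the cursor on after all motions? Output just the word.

After 1 (h): row=0 col=0 char='t'
After 2 (b): row=0 col=0 char='t'
After 3 (b): row=0 col=0 char='t'
After 4 (b): row=0 col=0 char='t'
After 5 (j): row=1 col=0 char='r'
After 6 (h): row=1 col=0 char='r'
After 7 (w): row=1 col=6 char='w'
After 8 (k): row=0 col=6 char='o'

Answer: rock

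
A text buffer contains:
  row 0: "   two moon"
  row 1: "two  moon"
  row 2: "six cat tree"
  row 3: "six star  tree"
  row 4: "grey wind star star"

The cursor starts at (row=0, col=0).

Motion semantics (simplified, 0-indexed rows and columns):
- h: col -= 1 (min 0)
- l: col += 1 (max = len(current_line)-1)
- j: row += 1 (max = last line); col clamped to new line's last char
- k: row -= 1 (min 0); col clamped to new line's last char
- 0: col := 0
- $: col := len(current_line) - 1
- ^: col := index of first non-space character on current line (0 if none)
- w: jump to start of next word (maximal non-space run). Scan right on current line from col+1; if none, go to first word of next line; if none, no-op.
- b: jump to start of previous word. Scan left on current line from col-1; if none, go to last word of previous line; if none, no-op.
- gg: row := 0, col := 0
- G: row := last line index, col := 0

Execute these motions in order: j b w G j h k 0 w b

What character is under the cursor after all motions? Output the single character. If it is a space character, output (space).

Answer: s

Derivation:
After 1 (j): row=1 col=0 char='t'
After 2 (b): row=0 col=7 char='m'
After 3 (w): row=1 col=0 char='t'
After 4 (G): row=4 col=0 char='g'
After 5 (j): row=4 col=0 char='g'
After 6 (h): row=4 col=0 char='g'
After 7 (k): row=3 col=0 char='s'
After 8 (0): row=3 col=0 char='s'
After 9 (w): row=3 col=4 char='s'
After 10 (b): row=3 col=0 char='s'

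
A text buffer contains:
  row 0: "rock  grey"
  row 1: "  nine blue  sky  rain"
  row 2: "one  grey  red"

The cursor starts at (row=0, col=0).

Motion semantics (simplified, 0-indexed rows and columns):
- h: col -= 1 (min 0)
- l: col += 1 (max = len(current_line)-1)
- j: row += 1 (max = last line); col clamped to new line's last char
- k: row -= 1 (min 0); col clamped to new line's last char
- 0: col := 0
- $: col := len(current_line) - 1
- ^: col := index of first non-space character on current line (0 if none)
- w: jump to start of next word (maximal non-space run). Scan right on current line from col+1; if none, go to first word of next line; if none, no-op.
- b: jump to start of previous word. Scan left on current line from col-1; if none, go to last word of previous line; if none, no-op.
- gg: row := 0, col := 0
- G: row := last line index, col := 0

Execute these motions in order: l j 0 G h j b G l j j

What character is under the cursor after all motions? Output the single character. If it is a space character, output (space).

Answer: n

Derivation:
After 1 (l): row=0 col=1 char='o'
After 2 (j): row=1 col=1 char='_'
After 3 (0): row=1 col=0 char='_'
After 4 (G): row=2 col=0 char='o'
After 5 (h): row=2 col=0 char='o'
After 6 (j): row=2 col=0 char='o'
After 7 (b): row=1 col=18 char='r'
After 8 (G): row=2 col=0 char='o'
After 9 (l): row=2 col=1 char='n'
After 10 (j): row=2 col=1 char='n'
After 11 (j): row=2 col=1 char='n'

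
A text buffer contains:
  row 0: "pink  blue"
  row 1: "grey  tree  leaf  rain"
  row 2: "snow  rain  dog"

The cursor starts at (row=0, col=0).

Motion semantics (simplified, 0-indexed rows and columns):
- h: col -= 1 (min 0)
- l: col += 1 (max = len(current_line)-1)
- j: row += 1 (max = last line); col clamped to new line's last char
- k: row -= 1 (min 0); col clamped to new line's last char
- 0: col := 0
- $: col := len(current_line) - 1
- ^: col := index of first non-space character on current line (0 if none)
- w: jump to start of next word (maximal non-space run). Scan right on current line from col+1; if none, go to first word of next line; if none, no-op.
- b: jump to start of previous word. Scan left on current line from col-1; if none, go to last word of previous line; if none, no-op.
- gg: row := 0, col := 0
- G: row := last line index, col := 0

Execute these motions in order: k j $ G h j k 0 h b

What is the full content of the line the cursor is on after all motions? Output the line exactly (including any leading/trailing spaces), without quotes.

After 1 (k): row=0 col=0 char='p'
After 2 (j): row=1 col=0 char='g'
After 3 ($): row=1 col=21 char='n'
After 4 (G): row=2 col=0 char='s'
After 5 (h): row=2 col=0 char='s'
After 6 (j): row=2 col=0 char='s'
After 7 (k): row=1 col=0 char='g'
After 8 (0): row=1 col=0 char='g'
After 9 (h): row=1 col=0 char='g'
After 10 (b): row=0 col=6 char='b'

Answer: pink  blue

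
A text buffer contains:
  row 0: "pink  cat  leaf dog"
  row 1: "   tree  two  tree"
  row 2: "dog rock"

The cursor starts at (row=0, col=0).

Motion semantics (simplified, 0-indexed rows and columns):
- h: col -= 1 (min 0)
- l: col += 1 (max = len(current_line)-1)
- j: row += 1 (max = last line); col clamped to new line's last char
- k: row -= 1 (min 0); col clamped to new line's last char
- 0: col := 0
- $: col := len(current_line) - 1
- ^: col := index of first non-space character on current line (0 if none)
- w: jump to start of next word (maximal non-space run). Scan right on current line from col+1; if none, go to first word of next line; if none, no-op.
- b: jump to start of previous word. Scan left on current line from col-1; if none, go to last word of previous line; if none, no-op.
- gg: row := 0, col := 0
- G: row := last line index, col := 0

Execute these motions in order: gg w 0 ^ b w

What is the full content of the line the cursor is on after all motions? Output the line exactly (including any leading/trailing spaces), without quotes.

After 1 (gg): row=0 col=0 char='p'
After 2 (w): row=0 col=6 char='c'
After 3 (0): row=0 col=0 char='p'
After 4 (^): row=0 col=0 char='p'
After 5 (b): row=0 col=0 char='p'
After 6 (w): row=0 col=6 char='c'

Answer: pink  cat  leaf dog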